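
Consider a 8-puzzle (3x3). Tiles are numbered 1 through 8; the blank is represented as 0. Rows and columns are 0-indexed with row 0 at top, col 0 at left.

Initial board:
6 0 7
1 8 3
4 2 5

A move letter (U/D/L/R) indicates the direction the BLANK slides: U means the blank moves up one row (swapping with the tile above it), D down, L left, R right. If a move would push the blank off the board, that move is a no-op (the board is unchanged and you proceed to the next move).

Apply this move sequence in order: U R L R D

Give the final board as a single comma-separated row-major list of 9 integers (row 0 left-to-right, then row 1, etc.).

After move 1 (U):
6 0 7
1 8 3
4 2 5

After move 2 (R):
6 7 0
1 8 3
4 2 5

After move 3 (L):
6 0 7
1 8 3
4 2 5

After move 4 (R):
6 7 0
1 8 3
4 2 5

After move 5 (D):
6 7 3
1 8 0
4 2 5

Answer: 6, 7, 3, 1, 8, 0, 4, 2, 5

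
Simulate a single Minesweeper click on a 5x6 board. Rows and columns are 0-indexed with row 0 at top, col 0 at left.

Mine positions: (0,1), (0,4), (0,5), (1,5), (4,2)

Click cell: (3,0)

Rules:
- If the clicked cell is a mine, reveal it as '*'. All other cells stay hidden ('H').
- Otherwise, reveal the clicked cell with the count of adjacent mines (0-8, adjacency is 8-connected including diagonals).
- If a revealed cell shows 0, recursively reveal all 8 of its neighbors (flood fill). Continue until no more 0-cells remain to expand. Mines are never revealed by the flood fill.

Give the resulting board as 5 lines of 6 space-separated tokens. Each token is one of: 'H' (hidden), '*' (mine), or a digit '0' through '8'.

H H H H H H
1 1 1 1 3 H
0 0 0 0 1 1
0 1 1 1 0 0
0 1 H 1 0 0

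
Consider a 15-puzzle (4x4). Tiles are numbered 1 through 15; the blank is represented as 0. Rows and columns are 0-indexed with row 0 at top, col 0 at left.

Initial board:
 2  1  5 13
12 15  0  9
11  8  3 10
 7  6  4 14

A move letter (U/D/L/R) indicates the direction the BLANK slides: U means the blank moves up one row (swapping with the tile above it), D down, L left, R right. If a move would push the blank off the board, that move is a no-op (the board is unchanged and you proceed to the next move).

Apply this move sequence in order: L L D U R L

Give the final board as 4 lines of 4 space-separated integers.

Answer:  2  1  5 13
 0 12 15  9
11  8  3 10
 7  6  4 14

Derivation:
After move 1 (L):
 2  1  5 13
12  0 15  9
11  8  3 10
 7  6  4 14

After move 2 (L):
 2  1  5 13
 0 12 15  9
11  8  3 10
 7  6  4 14

After move 3 (D):
 2  1  5 13
11 12 15  9
 0  8  3 10
 7  6  4 14

After move 4 (U):
 2  1  5 13
 0 12 15  9
11  8  3 10
 7  6  4 14

After move 5 (R):
 2  1  5 13
12  0 15  9
11  8  3 10
 7  6  4 14

After move 6 (L):
 2  1  5 13
 0 12 15  9
11  8  3 10
 7  6  4 14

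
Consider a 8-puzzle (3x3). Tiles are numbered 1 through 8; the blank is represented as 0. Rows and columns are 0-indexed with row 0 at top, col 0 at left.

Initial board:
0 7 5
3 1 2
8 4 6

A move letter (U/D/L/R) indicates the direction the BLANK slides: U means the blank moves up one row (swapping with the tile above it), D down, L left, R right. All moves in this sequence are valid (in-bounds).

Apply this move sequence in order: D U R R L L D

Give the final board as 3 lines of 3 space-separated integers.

Answer: 3 7 5
0 1 2
8 4 6

Derivation:
After move 1 (D):
3 7 5
0 1 2
8 4 6

After move 2 (U):
0 7 5
3 1 2
8 4 6

After move 3 (R):
7 0 5
3 1 2
8 4 6

After move 4 (R):
7 5 0
3 1 2
8 4 6

After move 5 (L):
7 0 5
3 1 2
8 4 6

After move 6 (L):
0 7 5
3 1 2
8 4 6

After move 7 (D):
3 7 5
0 1 2
8 4 6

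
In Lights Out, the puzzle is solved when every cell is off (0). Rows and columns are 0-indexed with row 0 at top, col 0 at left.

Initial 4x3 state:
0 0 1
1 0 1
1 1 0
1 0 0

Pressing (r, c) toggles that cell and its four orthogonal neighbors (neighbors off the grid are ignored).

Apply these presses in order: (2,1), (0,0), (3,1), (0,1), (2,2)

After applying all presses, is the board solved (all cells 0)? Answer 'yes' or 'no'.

Answer: yes

Derivation:
After press 1 at (2,1):
0 0 1
1 1 1
0 0 1
1 1 0

After press 2 at (0,0):
1 1 1
0 1 1
0 0 1
1 1 0

After press 3 at (3,1):
1 1 1
0 1 1
0 1 1
0 0 1

After press 4 at (0,1):
0 0 0
0 0 1
0 1 1
0 0 1

After press 5 at (2,2):
0 0 0
0 0 0
0 0 0
0 0 0

Lights still on: 0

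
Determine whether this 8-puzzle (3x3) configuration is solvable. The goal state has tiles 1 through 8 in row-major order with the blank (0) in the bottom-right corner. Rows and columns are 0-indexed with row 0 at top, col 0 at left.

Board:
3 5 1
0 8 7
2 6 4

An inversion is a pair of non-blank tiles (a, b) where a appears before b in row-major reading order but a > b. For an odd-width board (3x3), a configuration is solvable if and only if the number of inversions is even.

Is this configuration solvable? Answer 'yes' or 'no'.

Answer: no

Derivation:
Inversions (pairs i<j in row-major order where tile[i] > tile[j] > 0): 13
13 is odd, so the puzzle is not solvable.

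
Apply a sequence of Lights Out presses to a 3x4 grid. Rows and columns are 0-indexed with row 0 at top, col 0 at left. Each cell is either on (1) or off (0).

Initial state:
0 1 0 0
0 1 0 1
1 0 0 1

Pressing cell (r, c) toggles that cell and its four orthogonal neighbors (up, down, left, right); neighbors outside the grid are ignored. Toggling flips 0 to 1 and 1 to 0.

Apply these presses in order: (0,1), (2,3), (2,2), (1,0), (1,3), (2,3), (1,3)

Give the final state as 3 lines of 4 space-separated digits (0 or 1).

Answer: 0 0 1 0
1 1 1 1
0 1 1 0

Derivation:
After press 1 at (0,1):
1 0 1 0
0 0 0 1
1 0 0 1

After press 2 at (2,3):
1 0 1 0
0 0 0 0
1 0 1 0

After press 3 at (2,2):
1 0 1 0
0 0 1 0
1 1 0 1

After press 4 at (1,0):
0 0 1 0
1 1 1 0
0 1 0 1

After press 5 at (1,3):
0 0 1 1
1 1 0 1
0 1 0 0

After press 6 at (2,3):
0 0 1 1
1 1 0 0
0 1 1 1

After press 7 at (1,3):
0 0 1 0
1 1 1 1
0 1 1 0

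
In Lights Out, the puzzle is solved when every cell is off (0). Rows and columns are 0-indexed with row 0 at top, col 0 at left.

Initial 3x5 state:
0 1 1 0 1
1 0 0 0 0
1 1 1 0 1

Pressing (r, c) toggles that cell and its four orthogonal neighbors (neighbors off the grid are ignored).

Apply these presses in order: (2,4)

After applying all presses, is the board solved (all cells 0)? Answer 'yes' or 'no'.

Answer: no

Derivation:
After press 1 at (2,4):
0 1 1 0 1
1 0 0 0 1
1 1 1 1 0

Lights still on: 9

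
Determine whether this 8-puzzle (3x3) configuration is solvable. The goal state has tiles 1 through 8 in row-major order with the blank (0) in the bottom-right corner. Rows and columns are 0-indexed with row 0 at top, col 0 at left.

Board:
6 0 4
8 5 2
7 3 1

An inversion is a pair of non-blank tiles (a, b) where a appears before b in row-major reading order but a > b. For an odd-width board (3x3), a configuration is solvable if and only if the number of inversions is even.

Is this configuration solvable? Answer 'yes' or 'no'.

Inversions (pairs i<j in row-major order where tile[i] > tile[j] > 0): 20
20 is even, so the puzzle is solvable.

Answer: yes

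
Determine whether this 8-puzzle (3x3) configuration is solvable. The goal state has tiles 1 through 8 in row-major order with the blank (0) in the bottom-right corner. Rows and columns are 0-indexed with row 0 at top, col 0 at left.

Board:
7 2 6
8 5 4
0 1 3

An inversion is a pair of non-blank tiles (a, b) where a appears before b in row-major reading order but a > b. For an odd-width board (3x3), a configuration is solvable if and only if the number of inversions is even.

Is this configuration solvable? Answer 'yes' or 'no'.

Answer: yes

Derivation:
Inversions (pairs i<j in row-major order where tile[i] > tile[j] > 0): 20
20 is even, so the puzzle is solvable.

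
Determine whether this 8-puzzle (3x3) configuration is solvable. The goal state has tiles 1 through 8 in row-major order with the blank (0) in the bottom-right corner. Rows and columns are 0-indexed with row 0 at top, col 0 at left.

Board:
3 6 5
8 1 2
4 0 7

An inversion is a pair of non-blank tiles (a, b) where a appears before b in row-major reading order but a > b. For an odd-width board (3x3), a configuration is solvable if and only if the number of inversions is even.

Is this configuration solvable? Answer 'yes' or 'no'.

Inversions (pairs i<j in row-major order where tile[i] > tile[j] > 0): 13
13 is odd, so the puzzle is not solvable.

Answer: no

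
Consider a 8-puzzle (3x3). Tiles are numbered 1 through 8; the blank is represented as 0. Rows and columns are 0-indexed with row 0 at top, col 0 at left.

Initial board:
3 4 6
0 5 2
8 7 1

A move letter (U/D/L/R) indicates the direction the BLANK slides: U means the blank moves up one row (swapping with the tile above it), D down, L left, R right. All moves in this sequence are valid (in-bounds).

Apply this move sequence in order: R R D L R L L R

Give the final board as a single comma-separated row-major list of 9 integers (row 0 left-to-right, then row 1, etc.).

After move 1 (R):
3 4 6
5 0 2
8 7 1

After move 2 (R):
3 4 6
5 2 0
8 7 1

After move 3 (D):
3 4 6
5 2 1
8 7 0

After move 4 (L):
3 4 6
5 2 1
8 0 7

After move 5 (R):
3 4 6
5 2 1
8 7 0

After move 6 (L):
3 4 6
5 2 1
8 0 7

After move 7 (L):
3 4 6
5 2 1
0 8 7

After move 8 (R):
3 4 6
5 2 1
8 0 7

Answer: 3, 4, 6, 5, 2, 1, 8, 0, 7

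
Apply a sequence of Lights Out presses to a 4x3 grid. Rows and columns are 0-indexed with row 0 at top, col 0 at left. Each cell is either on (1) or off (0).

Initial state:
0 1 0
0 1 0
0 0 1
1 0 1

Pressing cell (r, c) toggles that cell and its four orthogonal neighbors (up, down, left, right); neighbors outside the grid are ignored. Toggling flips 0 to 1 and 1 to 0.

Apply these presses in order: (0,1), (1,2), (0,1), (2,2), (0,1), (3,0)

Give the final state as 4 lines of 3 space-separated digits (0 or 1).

Answer: 1 0 0
0 1 0
1 1 1
0 1 0

Derivation:
After press 1 at (0,1):
1 0 1
0 0 0
0 0 1
1 0 1

After press 2 at (1,2):
1 0 0
0 1 1
0 0 0
1 0 1

After press 3 at (0,1):
0 1 1
0 0 1
0 0 0
1 0 1

After press 4 at (2,2):
0 1 1
0 0 0
0 1 1
1 0 0

After press 5 at (0,1):
1 0 0
0 1 0
0 1 1
1 0 0

After press 6 at (3,0):
1 0 0
0 1 0
1 1 1
0 1 0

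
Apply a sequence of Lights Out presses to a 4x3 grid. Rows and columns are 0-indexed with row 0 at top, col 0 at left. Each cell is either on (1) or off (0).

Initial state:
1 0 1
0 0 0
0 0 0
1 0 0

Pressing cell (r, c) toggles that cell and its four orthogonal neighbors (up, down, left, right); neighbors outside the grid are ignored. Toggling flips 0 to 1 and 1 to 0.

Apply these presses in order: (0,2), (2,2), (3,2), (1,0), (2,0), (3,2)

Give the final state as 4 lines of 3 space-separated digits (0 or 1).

Answer: 0 1 0
0 1 0
0 0 1
0 0 1

Derivation:
After press 1 at (0,2):
1 1 0
0 0 1
0 0 0
1 0 0

After press 2 at (2,2):
1 1 0
0 0 0
0 1 1
1 0 1

After press 3 at (3,2):
1 1 0
0 0 0
0 1 0
1 1 0

After press 4 at (1,0):
0 1 0
1 1 0
1 1 0
1 1 0

After press 5 at (2,0):
0 1 0
0 1 0
0 0 0
0 1 0

After press 6 at (3,2):
0 1 0
0 1 0
0 0 1
0 0 1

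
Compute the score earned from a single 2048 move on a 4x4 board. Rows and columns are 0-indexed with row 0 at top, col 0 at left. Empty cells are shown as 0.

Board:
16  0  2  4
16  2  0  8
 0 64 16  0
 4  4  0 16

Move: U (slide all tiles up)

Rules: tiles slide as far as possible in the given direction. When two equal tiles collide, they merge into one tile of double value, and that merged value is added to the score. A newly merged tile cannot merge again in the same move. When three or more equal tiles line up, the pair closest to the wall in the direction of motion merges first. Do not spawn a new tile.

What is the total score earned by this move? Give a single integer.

Answer: 32

Derivation:
Slide up:
col 0: [16, 16, 0, 4] -> [32, 4, 0, 0]  score +32 (running 32)
col 1: [0, 2, 64, 4] -> [2, 64, 4, 0]  score +0 (running 32)
col 2: [2, 0, 16, 0] -> [2, 16, 0, 0]  score +0 (running 32)
col 3: [4, 8, 0, 16] -> [4, 8, 16, 0]  score +0 (running 32)
Board after move:
32  2  2  4
 4 64 16  8
 0  4  0 16
 0  0  0  0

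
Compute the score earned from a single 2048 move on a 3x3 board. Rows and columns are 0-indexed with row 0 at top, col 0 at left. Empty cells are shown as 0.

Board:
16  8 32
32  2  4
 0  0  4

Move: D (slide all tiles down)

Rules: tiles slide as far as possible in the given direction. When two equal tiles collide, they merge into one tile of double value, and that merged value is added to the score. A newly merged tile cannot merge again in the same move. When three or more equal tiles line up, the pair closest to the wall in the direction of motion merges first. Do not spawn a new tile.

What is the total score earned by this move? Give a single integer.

Slide down:
col 0: [16, 32, 0] -> [0, 16, 32]  score +0 (running 0)
col 1: [8, 2, 0] -> [0, 8, 2]  score +0 (running 0)
col 2: [32, 4, 4] -> [0, 32, 8]  score +8 (running 8)
Board after move:
 0  0  0
16  8 32
32  2  8

Answer: 8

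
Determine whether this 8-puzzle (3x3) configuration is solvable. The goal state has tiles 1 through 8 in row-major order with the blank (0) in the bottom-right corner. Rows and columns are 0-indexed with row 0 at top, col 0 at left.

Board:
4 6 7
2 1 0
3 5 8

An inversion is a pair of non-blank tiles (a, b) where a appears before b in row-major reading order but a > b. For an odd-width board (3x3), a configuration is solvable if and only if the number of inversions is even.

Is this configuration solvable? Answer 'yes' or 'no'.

Answer: yes

Derivation:
Inversions (pairs i<j in row-major order where tile[i] > tile[j] > 0): 12
12 is even, so the puzzle is solvable.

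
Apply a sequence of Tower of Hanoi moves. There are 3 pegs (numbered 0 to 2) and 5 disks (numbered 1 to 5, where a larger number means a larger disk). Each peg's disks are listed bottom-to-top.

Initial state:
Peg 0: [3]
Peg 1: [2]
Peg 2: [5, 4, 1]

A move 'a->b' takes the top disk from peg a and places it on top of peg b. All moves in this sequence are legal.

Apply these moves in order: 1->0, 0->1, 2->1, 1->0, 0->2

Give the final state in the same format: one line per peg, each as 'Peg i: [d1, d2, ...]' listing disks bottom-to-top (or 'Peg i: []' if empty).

After move 1 (1->0):
Peg 0: [3, 2]
Peg 1: []
Peg 2: [5, 4, 1]

After move 2 (0->1):
Peg 0: [3]
Peg 1: [2]
Peg 2: [5, 4, 1]

After move 3 (2->1):
Peg 0: [3]
Peg 1: [2, 1]
Peg 2: [5, 4]

After move 4 (1->0):
Peg 0: [3, 1]
Peg 1: [2]
Peg 2: [5, 4]

After move 5 (0->2):
Peg 0: [3]
Peg 1: [2]
Peg 2: [5, 4, 1]

Answer: Peg 0: [3]
Peg 1: [2]
Peg 2: [5, 4, 1]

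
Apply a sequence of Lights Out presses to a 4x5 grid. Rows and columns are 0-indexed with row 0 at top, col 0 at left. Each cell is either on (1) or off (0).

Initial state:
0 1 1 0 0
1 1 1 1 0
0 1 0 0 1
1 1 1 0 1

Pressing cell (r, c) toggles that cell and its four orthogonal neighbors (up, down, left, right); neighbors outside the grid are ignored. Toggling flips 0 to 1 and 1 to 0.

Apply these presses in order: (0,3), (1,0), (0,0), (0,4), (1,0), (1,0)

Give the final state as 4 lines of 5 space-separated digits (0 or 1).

After press 1 at (0,3):
0 1 0 1 1
1 1 1 0 0
0 1 0 0 1
1 1 1 0 1

After press 2 at (1,0):
1 1 0 1 1
0 0 1 0 0
1 1 0 0 1
1 1 1 0 1

After press 3 at (0,0):
0 0 0 1 1
1 0 1 0 0
1 1 0 0 1
1 1 1 0 1

After press 4 at (0,4):
0 0 0 0 0
1 0 1 0 1
1 1 0 0 1
1 1 1 0 1

After press 5 at (1,0):
1 0 0 0 0
0 1 1 0 1
0 1 0 0 1
1 1 1 0 1

After press 6 at (1,0):
0 0 0 0 0
1 0 1 0 1
1 1 0 0 1
1 1 1 0 1

Answer: 0 0 0 0 0
1 0 1 0 1
1 1 0 0 1
1 1 1 0 1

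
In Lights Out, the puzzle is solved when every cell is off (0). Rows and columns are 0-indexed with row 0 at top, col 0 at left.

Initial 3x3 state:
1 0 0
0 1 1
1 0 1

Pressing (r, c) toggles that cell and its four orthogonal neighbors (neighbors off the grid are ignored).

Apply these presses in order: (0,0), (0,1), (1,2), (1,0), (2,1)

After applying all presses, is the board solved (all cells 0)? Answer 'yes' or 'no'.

After press 1 at (0,0):
0 1 0
1 1 1
1 0 1

After press 2 at (0,1):
1 0 1
1 0 1
1 0 1

After press 3 at (1,2):
1 0 0
1 1 0
1 0 0

After press 4 at (1,0):
0 0 0
0 0 0
0 0 0

After press 5 at (2,1):
0 0 0
0 1 0
1 1 1

Lights still on: 4

Answer: no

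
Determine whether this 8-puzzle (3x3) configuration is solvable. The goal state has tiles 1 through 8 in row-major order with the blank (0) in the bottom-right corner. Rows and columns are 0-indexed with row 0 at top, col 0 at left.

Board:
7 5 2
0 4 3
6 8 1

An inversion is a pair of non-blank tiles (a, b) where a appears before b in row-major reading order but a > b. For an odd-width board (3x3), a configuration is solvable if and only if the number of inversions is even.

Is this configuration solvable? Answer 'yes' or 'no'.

Answer: yes

Derivation:
Inversions (pairs i<j in row-major order where tile[i] > tile[j] > 0): 16
16 is even, so the puzzle is solvable.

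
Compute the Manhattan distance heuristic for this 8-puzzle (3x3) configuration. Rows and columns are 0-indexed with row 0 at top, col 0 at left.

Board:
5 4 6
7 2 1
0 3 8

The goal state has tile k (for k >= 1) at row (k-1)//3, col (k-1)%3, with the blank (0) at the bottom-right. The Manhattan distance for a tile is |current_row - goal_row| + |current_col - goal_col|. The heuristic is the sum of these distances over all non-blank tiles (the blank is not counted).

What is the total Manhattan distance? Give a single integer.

Tile 5: (0,0)->(1,1) = 2
Tile 4: (0,1)->(1,0) = 2
Tile 6: (0,2)->(1,2) = 1
Tile 7: (1,0)->(2,0) = 1
Tile 2: (1,1)->(0,1) = 1
Tile 1: (1,2)->(0,0) = 3
Tile 3: (2,1)->(0,2) = 3
Tile 8: (2,2)->(2,1) = 1
Sum: 2 + 2 + 1 + 1 + 1 + 3 + 3 + 1 = 14

Answer: 14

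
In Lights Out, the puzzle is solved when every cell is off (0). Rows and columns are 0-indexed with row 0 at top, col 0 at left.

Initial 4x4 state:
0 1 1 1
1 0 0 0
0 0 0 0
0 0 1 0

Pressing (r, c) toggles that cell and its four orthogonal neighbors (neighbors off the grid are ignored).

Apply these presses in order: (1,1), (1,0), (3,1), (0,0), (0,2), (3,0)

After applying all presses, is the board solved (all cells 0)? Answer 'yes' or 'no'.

Answer: yes

Derivation:
After press 1 at (1,1):
0 0 1 1
0 1 1 0
0 1 0 0
0 0 1 0

After press 2 at (1,0):
1 0 1 1
1 0 1 0
1 1 0 0
0 0 1 0

After press 3 at (3,1):
1 0 1 1
1 0 1 0
1 0 0 0
1 1 0 0

After press 4 at (0,0):
0 1 1 1
0 0 1 0
1 0 0 0
1 1 0 0

After press 5 at (0,2):
0 0 0 0
0 0 0 0
1 0 0 0
1 1 0 0

After press 6 at (3,0):
0 0 0 0
0 0 0 0
0 0 0 0
0 0 0 0

Lights still on: 0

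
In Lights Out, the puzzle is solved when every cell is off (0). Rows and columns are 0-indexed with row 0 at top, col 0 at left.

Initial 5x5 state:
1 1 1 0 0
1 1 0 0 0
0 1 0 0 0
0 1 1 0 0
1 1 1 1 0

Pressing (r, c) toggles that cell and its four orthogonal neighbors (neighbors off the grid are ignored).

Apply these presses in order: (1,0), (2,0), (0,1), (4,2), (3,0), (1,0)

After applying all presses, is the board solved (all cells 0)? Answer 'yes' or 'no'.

Answer: yes

Derivation:
After press 1 at (1,0):
0 1 1 0 0
0 0 0 0 0
1 1 0 0 0
0 1 1 0 0
1 1 1 1 0

After press 2 at (2,0):
0 1 1 0 0
1 0 0 0 0
0 0 0 0 0
1 1 1 0 0
1 1 1 1 0

After press 3 at (0,1):
1 0 0 0 0
1 1 0 0 0
0 0 0 0 0
1 1 1 0 0
1 1 1 1 0

After press 4 at (4,2):
1 0 0 0 0
1 1 0 0 0
0 0 0 0 0
1 1 0 0 0
1 0 0 0 0

After press 5 at (3,0):
1 0 0 0 0
1 1 0 0 0
1 0 0 0 0
0 0 0 0 0
0 0 0 0 0

After press 6 at (1,0):
0 0 0 0 0
0 0 0 0 0
0 0 0 0 0
0 0 0 0 0
0 0 0 0 0

Lights still on: 0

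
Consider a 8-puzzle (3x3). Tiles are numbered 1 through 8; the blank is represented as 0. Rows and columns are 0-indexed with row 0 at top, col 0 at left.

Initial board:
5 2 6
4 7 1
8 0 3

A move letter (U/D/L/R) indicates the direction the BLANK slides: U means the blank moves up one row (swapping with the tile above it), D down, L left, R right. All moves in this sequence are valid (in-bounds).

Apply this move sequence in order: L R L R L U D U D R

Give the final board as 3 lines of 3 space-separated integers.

After move 1 (L):
5 2 6
4 7 1
0 8 3

After move 2 (R):
5 2 6
4 7 1
8 0 3

After move 3 (L):
5 2 6
4 7 1
0 8 3

After move 4 (R):
5 2 6
4 7 1
8 0 3

After move 5 (L):
5 2 6
4 7 1
0 8 3

After move 6 (U):
5 2 6
0 7 1
4 8 3

After move 7 (D):
5 2 6
4 7 1
0 8 3

After move 8 (U):
5 2 6
0 7 1
4 8 3

After move 9 (D):
5 2 6
4 7 1
0 8 3

After move 10 (R):
5 2 6
4 7 1
8 0 3

Answer: 5 2 6
4 7 1
8 0 3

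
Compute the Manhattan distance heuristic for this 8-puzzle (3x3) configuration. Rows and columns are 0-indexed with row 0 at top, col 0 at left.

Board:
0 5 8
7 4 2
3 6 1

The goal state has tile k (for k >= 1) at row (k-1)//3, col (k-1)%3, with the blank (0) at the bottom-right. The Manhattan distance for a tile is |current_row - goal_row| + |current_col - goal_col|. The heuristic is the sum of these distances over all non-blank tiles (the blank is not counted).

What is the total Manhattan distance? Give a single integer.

Answer: 18

Derivation:
Tile 5: (0,1)->(1,1) = 1
Tile 8: (0,2)->(2,1) = 3
Tile 7: (1,0)->(2,0) = 1
Tile 4: (1,1)->(1,0) = 1
Tile 2: (1,2)->(0,1) = 2
Tile 3: (2,0)->(0,2) = 4
Tile 6: (2,1)->(1,2) = 2
Tile 1: (2,2)->(0,0) = 4
Sum: 1 + 3 + 1 + 1 + 2 + 4 + 2 + 4 = 18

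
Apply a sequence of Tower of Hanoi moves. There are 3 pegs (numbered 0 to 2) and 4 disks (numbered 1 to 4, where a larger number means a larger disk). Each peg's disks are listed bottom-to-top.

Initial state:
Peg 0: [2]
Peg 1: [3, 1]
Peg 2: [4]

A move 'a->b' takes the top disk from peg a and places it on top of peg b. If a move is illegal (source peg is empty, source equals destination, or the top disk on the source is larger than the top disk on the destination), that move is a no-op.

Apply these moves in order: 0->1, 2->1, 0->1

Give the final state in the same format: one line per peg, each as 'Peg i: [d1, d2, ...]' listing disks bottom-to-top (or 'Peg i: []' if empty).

After move 1 (0->1):
Peg 0: [2]
Peg 1: [3, 1]
Peg 2: [4]

After move 2 (2->1):
Peg 0: [2]
Peg 1: [3, 1]
Peg 2: [4]

After move 3 (0->1):
Peg 0: [2]
Peg 1: [3, 1]
Peg 2: [4]

Answer: Peg 0: [2]
Peg 1: [3, 1]
Peg 2: [4]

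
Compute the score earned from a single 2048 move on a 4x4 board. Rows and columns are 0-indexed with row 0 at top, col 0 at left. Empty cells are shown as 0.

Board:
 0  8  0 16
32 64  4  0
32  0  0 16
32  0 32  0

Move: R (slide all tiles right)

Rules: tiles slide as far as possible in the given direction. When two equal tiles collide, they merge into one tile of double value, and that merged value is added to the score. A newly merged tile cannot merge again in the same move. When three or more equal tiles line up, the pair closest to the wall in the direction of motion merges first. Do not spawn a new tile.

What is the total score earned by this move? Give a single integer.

Answer: 64

Derivation:
Slide right:
row 0: [0, 8, 0, 16] -> [0, 0, 8, 16]  score +0 (running 0)
row 1: [32, 64, 4, 0] -> [0, 32, 64, 4]  score +0 (running 0)
row 2: [32, 0, 0, 16] -> [0, 0, 32, 16]  score +0 (running 0)
row 3: [32, 0, 32, 0] -> [0, 0, 0, 64]  score +64 (running 64)
Board after move:
 0  0  8 16
 0 32 64  4
 0  0 32 16
 0  0  0 64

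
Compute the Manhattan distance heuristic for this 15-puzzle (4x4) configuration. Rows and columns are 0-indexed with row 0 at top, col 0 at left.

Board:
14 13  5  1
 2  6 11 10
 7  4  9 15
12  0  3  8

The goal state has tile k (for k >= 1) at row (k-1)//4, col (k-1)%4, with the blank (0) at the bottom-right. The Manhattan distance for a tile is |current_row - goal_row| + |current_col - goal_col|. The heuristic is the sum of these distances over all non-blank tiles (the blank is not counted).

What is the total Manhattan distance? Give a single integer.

Tile 14: (0,0)->(3,1) = 4
Tile 13: (0,1)->(3,0) = 4
Tile 5: (0,2)->(1,0) = 3
Tile 1: (0,3)->(0,0) = 3
Tile 2: (1,0)->(0,1) = 2
Tile 6: (1,1)->(1,1) = 0
Tile 11: (1,2)->(2,2) = 1
Tile 10: (1,3)->(2,1) = 3
Tile 7: (2,0)->(1,2) = 3
Tile 4: (2,1)->(0,3) = 4
Tile 9: (2,2)->(2,0) = 2
Tile 15: (2,3)->(3,2) = 2
Tile 12: (3,0)->(2,3) = 4
Tile 3: (3,2)->(0,2) = 3
Tile 8: (3,3)->(1,3) = 2
Sum: 4 + 4 + 3 + 3 + 2 + 0 + 1 + 3 + 3 + 4 + 2 + 2 + 4 + 3 + 2 = 40

Answer: 40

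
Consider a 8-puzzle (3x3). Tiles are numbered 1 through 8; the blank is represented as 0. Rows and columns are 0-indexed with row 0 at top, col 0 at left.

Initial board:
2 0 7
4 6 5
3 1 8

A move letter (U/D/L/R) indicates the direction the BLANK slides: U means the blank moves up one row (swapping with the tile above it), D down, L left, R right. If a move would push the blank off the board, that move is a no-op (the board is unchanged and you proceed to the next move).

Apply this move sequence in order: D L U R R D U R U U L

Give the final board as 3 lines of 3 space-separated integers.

After move 1 (D):
2 6 7
4 0 5
3 1 8

After move 2 (L):
2 6 7
0 4 5
3 1 8

After move 3 (U):
0 6 7
2 4 5
3 1 8

After move 4 (R):
6 0 7
2 4 5
3 1 8

After move 5 (R):
6 7 0
2 4 5
3 1 8

After move 6 (D):
6 7 5
2 4 0
3 1 8

After move 7 (U):
6 7 0
2 4 5
3 1 8

After move 8 (R):
6 7 0
2 4 5
3 1 8

After move 9 (U):
6 7 0
2 4 5
3 1 8

After move 10 (U):
6 7 0
2 4 5
3 1 8

After move 11 (L):
6 0 7
2 4 5
3 1 8

Answer: 6 0 7
2 4 5
3 1 8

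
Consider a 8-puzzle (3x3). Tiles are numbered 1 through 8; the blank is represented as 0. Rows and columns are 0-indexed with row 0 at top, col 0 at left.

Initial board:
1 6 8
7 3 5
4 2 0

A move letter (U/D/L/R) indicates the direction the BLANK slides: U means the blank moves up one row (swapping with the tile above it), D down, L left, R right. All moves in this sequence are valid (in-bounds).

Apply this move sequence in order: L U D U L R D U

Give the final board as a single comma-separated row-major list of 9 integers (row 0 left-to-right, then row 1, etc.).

After move 1 (L):
1 6 8
7 3 5
4 0 2

After move 2 (U):
1 6 8
7 0 5
4 3 2

After move 3 (D):
1 6 8
7 3 5
4 0 2

After move 4 (U):
1 6 8
7 0 5
4 3 2

After move 5 (L):
1 6 8
0 7 5
4 3 2

After move 6 (R):
1 6 8
7 0 5
4 3 2

After move 7 (D):
1 6 8
7 3 5
4 0 2

After move 8 (U):
1 6 8
7 0 5
4 3 2

Answer: 1, 6, 8, 7, 0, 5, 4, 3, 2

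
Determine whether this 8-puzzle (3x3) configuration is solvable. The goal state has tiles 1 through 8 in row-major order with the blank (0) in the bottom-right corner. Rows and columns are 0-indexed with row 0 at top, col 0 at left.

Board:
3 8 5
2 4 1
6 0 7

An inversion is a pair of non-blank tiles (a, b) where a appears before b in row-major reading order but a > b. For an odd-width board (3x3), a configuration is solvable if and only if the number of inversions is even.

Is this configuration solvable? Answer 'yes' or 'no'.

Inversions (pairs i<j in row-major order where tile[i] > tile[j] > 0): 13
13 is odd, so the puzzle is not solvable.

Answer: no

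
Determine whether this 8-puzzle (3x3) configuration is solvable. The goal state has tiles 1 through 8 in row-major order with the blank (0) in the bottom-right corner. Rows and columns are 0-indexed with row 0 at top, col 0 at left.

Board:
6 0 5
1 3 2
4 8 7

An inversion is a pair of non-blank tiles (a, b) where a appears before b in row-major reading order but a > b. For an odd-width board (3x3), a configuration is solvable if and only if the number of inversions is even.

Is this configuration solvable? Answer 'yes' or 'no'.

Inversions (pairs i<j in row-major order where tile[i] > tile[j] > 0): 11
11 is odd, so the puzzle is not solvable.

Answer: no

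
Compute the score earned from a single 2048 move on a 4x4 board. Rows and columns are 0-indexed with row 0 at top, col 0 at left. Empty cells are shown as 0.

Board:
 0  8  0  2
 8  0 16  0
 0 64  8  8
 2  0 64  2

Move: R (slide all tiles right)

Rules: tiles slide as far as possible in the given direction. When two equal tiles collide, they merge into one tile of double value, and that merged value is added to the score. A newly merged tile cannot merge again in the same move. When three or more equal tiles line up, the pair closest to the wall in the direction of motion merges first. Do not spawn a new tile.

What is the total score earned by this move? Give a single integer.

Slide right:
row 0: [0, 8, 0, 2] -> [0, 0, 8, 2]  score +0 (running 0)
row 1: [8, 0, 16, 0] -> [0, 0, 8, 16]  score +0 (running 0)
row 2: [0, 64, 8, 8] -> [0, 0, 64, 16]  score +16 (running 16)
row 3: [2, 0, 64, 2] -> [0, 2, 64, 2]  score +0 (running 16)
Board after move:
 0  0  8  2
 0  0  8 16
 0  0 64 16
 0  2 64  2

Answer: 16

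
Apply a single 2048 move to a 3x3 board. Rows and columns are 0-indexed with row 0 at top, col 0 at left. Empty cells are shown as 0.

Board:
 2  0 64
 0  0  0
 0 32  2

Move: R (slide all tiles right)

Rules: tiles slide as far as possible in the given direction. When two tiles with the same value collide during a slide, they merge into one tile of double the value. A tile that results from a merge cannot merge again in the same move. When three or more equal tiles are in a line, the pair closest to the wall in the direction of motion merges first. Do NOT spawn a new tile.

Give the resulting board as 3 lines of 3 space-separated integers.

Answer:  0  2 64
 0  0  0
 0 32  2

Derivation:
Slide right:
row 0: [2, 0, 64] -> [0, 2, 64]
row 1: [0, 0, 0] -> [0, 0, 0]
row 2: [0, 32, 2] -> [0, 32, 2]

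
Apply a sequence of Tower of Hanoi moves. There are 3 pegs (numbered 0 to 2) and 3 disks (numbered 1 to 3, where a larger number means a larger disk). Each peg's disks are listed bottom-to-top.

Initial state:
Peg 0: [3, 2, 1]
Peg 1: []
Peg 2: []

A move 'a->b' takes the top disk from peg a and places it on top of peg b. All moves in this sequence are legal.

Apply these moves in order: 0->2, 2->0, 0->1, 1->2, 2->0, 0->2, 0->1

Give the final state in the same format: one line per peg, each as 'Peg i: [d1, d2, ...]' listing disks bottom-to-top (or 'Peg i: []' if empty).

After move 1 (0->2):
Peg 0: [3, 2]
Peg 1: []
Peg 2: [1]

After move 2 (2->0):
Peg 0: [3, 2, 1]
Peg 1: []
Peg 2: []

After move 3 (0->1):
Peg 0: [3, 2]
Peg 1: [1]
Peg 2: []

After move 4 (1->2):
Peg 0: [3, 2]
Peg 1: []
Peg 2: [1]

After move 5 (2->0):
Peg 0: [3, 2, 1]
Peg 1: []
Peg 2: []

After move 6 (0->2):
Peg 0: [3, 2]
Peg 1: []
Peg 2: [1]

After move 7 (0->1):
Peg 0: [3]
Peg 1: [2]
Peg 2: [1]

Answer: Peg 0: [3]
Peg 1: [2]
Peg 2: [1]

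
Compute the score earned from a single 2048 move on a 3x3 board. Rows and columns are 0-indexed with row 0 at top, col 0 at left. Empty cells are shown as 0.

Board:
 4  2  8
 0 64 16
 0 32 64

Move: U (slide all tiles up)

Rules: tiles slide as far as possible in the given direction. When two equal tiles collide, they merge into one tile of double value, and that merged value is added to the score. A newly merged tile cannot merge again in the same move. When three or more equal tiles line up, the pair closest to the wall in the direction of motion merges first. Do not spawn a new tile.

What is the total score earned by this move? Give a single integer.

Answer: 0

Derivation:
Slide up:
col 0: [4, 0, 0] -> [4, 0, 0]  score +0 (running 0)
col 1: [2, 64, 32] -> [2, 64, 32]  score +0 (running 0)
col 2: [8, 16, 64] -> [8, 16, 64]  score +0 (running 0)
Board after move:
 4  2  8
 0 64 16
 0 32 64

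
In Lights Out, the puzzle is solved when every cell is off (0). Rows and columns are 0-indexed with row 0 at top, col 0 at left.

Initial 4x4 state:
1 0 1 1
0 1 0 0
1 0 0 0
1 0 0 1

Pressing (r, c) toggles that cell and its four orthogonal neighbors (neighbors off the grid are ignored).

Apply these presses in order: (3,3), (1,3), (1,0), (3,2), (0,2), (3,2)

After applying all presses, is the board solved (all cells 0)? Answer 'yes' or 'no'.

After press 1 at (3,3):
1 0 1 1
0 1 0 0
1 0 0 1
1 0 1 0

After press 2 at (1,3):
1 0 1 0
0 1 1 1
1 0 0 0
1 0 1 0

After press 3 at (1,0):
0 0 1 0
1 0 1 1
0 0 0 0
1 0 1 0

After press 4 at (3,2):
0 0 1 0
1 0 1 1
0 0 1 0
1 1 0 1

After press 5 at (0,2):
0 1 0 1
1 0 0 1
0 0 1 0
1 1 0 1

After press 6 at (3,2):
0 1 0 1
1 0 0 1
0 0 0 0
1 0 1 0

Lights still on: 6

Answer: no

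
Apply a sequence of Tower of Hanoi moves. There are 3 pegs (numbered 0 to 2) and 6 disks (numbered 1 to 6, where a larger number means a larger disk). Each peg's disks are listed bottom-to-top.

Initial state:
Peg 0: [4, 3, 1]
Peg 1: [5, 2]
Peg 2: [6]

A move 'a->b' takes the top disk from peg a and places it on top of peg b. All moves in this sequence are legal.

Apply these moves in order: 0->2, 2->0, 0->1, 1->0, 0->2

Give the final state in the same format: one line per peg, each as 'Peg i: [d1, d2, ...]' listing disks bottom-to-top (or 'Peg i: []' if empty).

Answer: Peg 0: [4, 3]
Peg 1: [5, 2]
Peg 2: [6, 1]

Derivation:
After move 1 (0->2):
Peg 0: [4, 3]
Peg 1: [5, 2]
Peg 2: [6, 1]

After move 2 (2->0):
Peg 0: [4, 3, 1]
Peg 1: [5, 2]
Peg 2: [6]

After move 3 (0->1):
Peg 0: [4, 3]
Peg 1: [5, 2, 1]
Peg 2: [6]

After move 4 (1->0):
Peg 0: [4, 3, 1]
Peg 1: [5, 2]
Peg 2: [6]

After move 5 (0->2):
Peg 0: [4, 3]
Peg 1: [5, 2]
Peg 2: [6, 1]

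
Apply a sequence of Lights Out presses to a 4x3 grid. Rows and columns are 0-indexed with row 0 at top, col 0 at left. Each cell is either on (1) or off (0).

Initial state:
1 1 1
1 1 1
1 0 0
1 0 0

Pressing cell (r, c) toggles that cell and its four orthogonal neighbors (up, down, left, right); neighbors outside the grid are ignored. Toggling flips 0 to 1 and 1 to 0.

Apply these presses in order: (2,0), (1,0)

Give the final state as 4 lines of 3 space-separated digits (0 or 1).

Answer: 0 1 1
1 0 1
1 1 0
0 0 0

Derivation:
After press 1 at (2,0):
1 1 1
0 1 1
0 1 0
0 0 0

After press 2 at (1,0):
0 1 1
1 0 1
1 1 0
0 0 0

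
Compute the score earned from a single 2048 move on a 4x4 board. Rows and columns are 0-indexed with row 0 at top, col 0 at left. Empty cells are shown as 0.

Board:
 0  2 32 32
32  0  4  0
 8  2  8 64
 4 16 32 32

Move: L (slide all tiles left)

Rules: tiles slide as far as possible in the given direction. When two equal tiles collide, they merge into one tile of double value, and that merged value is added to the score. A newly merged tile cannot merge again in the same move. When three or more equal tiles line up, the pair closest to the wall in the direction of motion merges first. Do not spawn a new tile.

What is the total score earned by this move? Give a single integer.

Answer: 128

Derivation:
Slide left:
row 0: [0, 2, 32, 32] -> [2, 64, 0, 0]  score +64 (running 64)
row 1: [32, 0, 4, 0] -> [32, 4, 0, 0]  score +0 (running 64)
row 2: [8, 2, 8, 64] -> [8, 2, 8, 64]  score +0 (running 64)
row 3: [4, 16, 32, 32] -> [4, 16, 64, 0]  score +64 (running 128)
Board after move:
 2 64  0  0
32  4  0  0
 8  2  8 64
 4 16 64  0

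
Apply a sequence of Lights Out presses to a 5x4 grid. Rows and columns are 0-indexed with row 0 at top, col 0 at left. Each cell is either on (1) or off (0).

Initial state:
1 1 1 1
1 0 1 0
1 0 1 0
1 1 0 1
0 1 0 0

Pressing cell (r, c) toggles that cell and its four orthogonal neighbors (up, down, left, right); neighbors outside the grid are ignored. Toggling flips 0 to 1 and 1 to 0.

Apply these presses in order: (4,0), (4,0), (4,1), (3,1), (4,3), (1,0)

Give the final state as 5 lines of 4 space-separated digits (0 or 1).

After press 1 at (4,0):
1 1 1 1
1 0 1 0
1 0 1 0
0 1 0 1
1 0 0 0

After press 2 at (4,0):
1 1 1 1
1 0 1 0
1 0 1 0
1 1 0 1
0 1 0 0

After press 3 at (4,1):
1 1 1 1
1 0 1 0
1 0 1 0
1 0 0 1
1 0 1 0

After press 4 at (3,1):
1 1 1 1
1 0 1 0
1 1 1 0
0 1 1 1
1 1 1 0

After press 5 at (4,3):
1 1 1 1
1 0 1 0
1 1 1 0
0 1 1 0
1 1 0 1

After press 6 at (1,0):
0 1 1 1
0 1 1 0
0 1 1 0
0 1 1 0
1 1 0 1

Answer: 0 1 1 1
0 1 1 0
0 1 1 0
0 1 1 0
1 1 0 1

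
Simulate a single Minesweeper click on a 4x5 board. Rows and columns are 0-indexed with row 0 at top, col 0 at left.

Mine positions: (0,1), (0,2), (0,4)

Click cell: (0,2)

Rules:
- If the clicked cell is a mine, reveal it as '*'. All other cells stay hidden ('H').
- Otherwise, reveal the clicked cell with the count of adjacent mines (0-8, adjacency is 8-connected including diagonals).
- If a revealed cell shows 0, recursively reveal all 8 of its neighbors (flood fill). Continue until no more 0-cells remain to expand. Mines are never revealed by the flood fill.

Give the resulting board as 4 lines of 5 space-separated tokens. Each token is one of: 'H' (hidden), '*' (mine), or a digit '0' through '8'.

H H * H H
H H H H H
H H H H H
H H H H H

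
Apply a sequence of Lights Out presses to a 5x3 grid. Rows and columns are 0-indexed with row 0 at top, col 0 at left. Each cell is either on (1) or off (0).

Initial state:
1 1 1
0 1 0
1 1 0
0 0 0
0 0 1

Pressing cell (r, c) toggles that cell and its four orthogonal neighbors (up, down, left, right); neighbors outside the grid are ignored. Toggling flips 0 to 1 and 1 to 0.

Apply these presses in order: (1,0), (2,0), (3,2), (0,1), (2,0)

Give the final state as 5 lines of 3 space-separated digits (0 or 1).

After press 1 at (1,0):
0 1 1
1 0 0
0 1 0
0 0 0
0 0 1

After press 2 at (2,0):
0 1 1
0 0 0
1 0 0
1 0 0
0 0 1

After press 3 at (3,2):
0 1 1
0 0 0
1 0 1
1 1 1
0 0 0

After press 4 at (0,1):
1 0 0
0 1 0
1 0 1
1 1 1
0 0 0

After press 5 at (2,0):
1 0 0
1 1 0
0 1 1
0 1 1
0 0 0

Answer: 1 0 0
1 1 0
0 1 1
0 1 1
0 0 0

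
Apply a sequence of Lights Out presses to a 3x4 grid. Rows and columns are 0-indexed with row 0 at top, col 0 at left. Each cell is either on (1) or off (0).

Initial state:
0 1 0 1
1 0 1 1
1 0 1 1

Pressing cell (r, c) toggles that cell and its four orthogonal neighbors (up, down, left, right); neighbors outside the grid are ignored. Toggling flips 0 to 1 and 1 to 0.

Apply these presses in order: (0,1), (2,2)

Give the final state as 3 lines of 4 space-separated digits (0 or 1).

Answer: 1 0 1 1
1 1 0 1
1 1 0 0

Derivation:
After press 1 at (0,1):
1 0 1 1
1 1 1 1
1 0 1 1

After press 2 at (2,2):
1 0 1 1
1 1 0 1
1 1 0 0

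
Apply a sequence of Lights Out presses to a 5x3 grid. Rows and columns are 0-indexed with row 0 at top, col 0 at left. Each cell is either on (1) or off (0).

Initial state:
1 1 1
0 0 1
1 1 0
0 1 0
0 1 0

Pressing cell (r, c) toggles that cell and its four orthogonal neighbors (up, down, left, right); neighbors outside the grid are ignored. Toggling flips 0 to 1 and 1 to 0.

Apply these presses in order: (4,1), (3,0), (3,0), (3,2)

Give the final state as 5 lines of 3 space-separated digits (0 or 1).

Answer: 1 1 1
0 0 1
1 1 1
0 1 1
1 0 0

Derivation:
After press 1 at (4,1):
1 1 1
0 0 1
1 1 0
0 0 0
1 0 1

After press 2 at (3,0):
1 1 1
0 0 1
0 1 0
1 1 0
0 0 1

After press 3 at (3,0):
1 1 1
0 0 1
1 1 0
0 0 0
1 0 1

After press 4 at (3,2):
1 1 1
0 0 1
1 1 1
0 1 1
1 0 0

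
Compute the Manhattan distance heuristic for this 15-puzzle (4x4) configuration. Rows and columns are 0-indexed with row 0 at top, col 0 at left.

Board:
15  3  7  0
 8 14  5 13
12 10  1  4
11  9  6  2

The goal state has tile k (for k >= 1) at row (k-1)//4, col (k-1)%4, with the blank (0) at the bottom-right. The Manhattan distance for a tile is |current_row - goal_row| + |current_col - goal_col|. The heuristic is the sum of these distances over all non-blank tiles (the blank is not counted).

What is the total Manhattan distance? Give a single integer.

Answer: 41

Derivation:
Tile 15: (0,0)->(3,2) = 5
Tile 3: (0,1)->(0,2) = 1
Tile 7: (0,2)->(1,2) = 1
Tile 8: (1,0)->(1,3) = 3
Tile 14: (1,1)->(3,1) = 2
Tile 5: (1,2)->(1,0) = 2
Tile 13: (1,3)->(3,0) = 5
Tile 12: (2,0)->(2,3) = 3
Tile 10: (2,1)->(2,1) = 0
Tile 1: (2,2)->(0,0) = 4
Tile 4: (2,3)->(0,3) = 2
Tile 11: (3,0)->(2,2) = 3
Tile 9: (3,1)->(2,0) = 2
Tile 6: (3,2)->(1,1) = 3
Tile 2: (3,3)->(0,1) = 5
Sum: 5 + 1 + 1 + 3 + 2 + 2 + 5 + 3 + 0 + 4 + 2 + 3 + 2 + 3 + 5 = 41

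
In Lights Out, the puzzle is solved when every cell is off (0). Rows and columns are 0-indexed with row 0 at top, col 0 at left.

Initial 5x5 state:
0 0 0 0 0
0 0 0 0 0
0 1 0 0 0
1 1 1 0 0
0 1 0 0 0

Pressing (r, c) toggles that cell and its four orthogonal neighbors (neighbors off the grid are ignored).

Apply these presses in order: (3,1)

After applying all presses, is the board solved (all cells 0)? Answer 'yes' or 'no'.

Answer: yes

Derivation:
After press 1 at (3,1):
0 0 0 0 0
0 0 0 0 0
0 0 0 0 0
0 0 0 0 0
0 0 0 0 0

Lights still on: 0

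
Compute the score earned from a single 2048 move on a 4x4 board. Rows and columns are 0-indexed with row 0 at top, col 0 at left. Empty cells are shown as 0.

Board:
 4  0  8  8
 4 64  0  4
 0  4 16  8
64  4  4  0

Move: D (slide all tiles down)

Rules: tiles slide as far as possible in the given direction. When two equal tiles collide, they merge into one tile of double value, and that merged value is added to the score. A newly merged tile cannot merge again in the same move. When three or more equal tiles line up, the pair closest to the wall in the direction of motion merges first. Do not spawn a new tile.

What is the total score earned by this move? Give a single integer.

Slide down:
col 0: [4, 4, 0, 64] -> [0, 0, 8, 64]  score +8 (running 8)
col 1: [0, 64, 4, 4] -> [0, 0, 64, 8]  score +8 (running 16)
col 2: [8, 0, 16, 4] -> [0, 8, 16, 4]  score +0 (running 16)
col 3: [8, 4, 8, 0] -> [0, 8, 4, 8]  score +0 (running 16)
Board after move:
 0  0  0  0
 0  0  8  8
 8 64 16  4
64  8  4  8

Answer: 16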